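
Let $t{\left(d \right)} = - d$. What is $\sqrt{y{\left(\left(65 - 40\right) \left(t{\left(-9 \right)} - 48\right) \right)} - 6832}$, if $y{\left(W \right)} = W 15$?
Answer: $i \sqrt{21457} \approx 146.48 i$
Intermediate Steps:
$y{\left(W \right)} = 15 W$
$\sqrt{y{\left(\left(65 - 40\right) \left(t{\left(-9 \right)} - 48\right) \right)} - 6832} = \sqrt{15 \left(65 - 40\right) \left(\left(-1\right) \left(-9\right) - 48\right) - 6832} = \sqrt{15 \cdot 25 \left(9 - 48\right) - 6832} = \sqrt{15 \cdot 25 \left(-39\right) - 6832} = \sqrt{15 \left(-975\right) - 6832} = \sqrt{-14625 - 6832} = \sqrt{-21457} = i \sqrt{21457}$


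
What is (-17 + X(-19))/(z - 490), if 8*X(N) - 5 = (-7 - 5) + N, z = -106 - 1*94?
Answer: 27/920 ≈ 0.029348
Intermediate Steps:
z = -200 (z = -106 - 94 = -200)
X(N) = -7/8 + N/8 (X(N) = 5/8 + ((-7 - 5) + N)/8 = 5/8 + (-12 + N)/8 = 5/8 + (-3/2 + N/8) = -7/8 + N/8)
(-17 + X(-19))/(z - 490) = (-17 + (-7/8 + (⅛)*(-19)))/(-200 - 490) = (-17 + (-7/8 - 19/8))/(-690) = (-17 - 13/4)*(-1/690) = -81/4*(-1/690) = 27/920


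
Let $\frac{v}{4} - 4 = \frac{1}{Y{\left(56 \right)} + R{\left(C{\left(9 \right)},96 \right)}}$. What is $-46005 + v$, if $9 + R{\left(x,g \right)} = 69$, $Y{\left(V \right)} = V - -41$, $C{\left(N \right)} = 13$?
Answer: $- \frac{7220269}{157} \approx -45989.0$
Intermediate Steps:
$Y{\left(V \right)} = 41 + V$ ($Y{\left(V \right)} = V + 41 = 41 + V$)
$R{\left(x,g \right)} = 60$ ($R{\left(x,g \right)} = -9 + 69 = 60$)
$v = \frac{2516}{157}$ ($v = 16 + \frac{4}{\left(41 + 56\right) + 60} = 16 + \frac{4}{97 + 60} = 16 + \frac{4}{157} = \frac{2516}{157} \approx 16.025$)
$-46005 + v = -46005 + \frac{2516}{157} = - \frac{7220269}{157}$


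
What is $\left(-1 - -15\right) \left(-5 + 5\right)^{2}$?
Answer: $0$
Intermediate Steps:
$\left(-1 - -15\right) \left(-5 + 5\right)^{2} = \left(-1 + 15\right) 0^{2} = 14 \cdot 0 = 0$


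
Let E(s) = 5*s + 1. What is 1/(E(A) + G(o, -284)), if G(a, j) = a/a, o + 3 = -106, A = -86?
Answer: -1/428 ≈ -0.0023364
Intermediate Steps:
o = -109 (o = -3 - 106 = -109)
E(s) = 1 + 5*s
G(a, j) = 1
1/(E(A) + G(o, -284)) = 1/((1 + 5*(-86)) + 1) = 1/((1 - 430) + 1) = 1/(-429 + 1) = 1/(-428) = -1/428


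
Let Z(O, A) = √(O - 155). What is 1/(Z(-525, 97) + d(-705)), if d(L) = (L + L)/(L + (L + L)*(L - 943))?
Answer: -3295/3691388502 - 10857025*I*√170/3691388502 ≈ -8.9262e-7 - 0.038348*I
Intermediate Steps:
Z(O, A) = √(-155 + O)
d(L) = 2*L/(L + 2*L*(-943 + L)) (d(L) = (2*L)/(L + (2*L)*(-943 + L)) = (2*L)/(L + 2*L*(-943 + L)) = 2*L/(L + 2*L*(-943 + L)))
1/(Z(-525, 97) + d(-705)) = 1/(√(-155 - 525) + 2/(-1885 + 2*(-705))) = 1/(√(-680) + 2/(-1885 - 1410)) = 1/(2*I*√170 + 2/(-3295)) = 1/(2*I*√170 + 2*(-1/3295)) = 1/(2*I*√170 - 2/3295) = 1/(-2/3295 + 2*I*√170)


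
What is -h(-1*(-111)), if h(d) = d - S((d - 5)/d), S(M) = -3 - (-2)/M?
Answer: -5931/53 ≈ -111.91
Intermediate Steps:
S(M) = -3 + 2/M
h(d) = 3 + d - 2*d/(-5 + d) (h(d) = d - (-3 + 2/(((d - 5)/d))) = d - (-3 + 2/(((-5 + d)/d))) = d - (-3 + 2*(d/(-5 + d))) = d - (-3 + 2*d/(-5 + d)) = d + (3 - 2*d/(-5 + d)) = 3 + d - 2*d/(-5 + d))
-h(-1*(-111)) = -(-15 + (-1*(-111))² - (-4)*(-111))/(-5 - 1*(-111)) = -(-15 + 111² - 4*111)/(-5 + 111) = -(-15 + 12321 - 444)/106 = -11862/106 = -1*5931/53 = -5931/53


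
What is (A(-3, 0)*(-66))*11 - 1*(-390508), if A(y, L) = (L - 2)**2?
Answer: 387604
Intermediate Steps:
A(y, L) = (-2 + L)**2
(A(-3, 0)*(-66))*11 - 1*(-390508) = ((-2 + 0)**2*(-66))*11 - 1*(-390508) = ((-2)**2*(-66))*11 + 390508 = (4*(-66))*11 + 390508 = -264*11 + 390508 = -2904 + 390508 = 387604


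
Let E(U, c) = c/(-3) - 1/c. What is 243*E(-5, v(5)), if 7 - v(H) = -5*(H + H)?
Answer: -87804/19 ≈ -4621.3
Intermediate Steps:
v(H) = 7 + 10*H (v(H) = 7 - (-5)*(H + H) = 7 - (-5)*2*H = 7 - (-10)*H = 7 + 10*H)
E(U, c) = -1/c - c/3 (E(U, c) = c*(-1/3) - 1/c = -c/3 - 1/c = -1/c - c/3)
243*E(-5, v(5)) = 243*(-1/(7 + 10*5) - (7 + 10*5)/3) = 243*(-1/(7 + 50) - (7 + 50)/3) = 243*(-1/57 - 1/3*57) = 243*(-1*1/57 - 19) = 243*(-1/57 - 19) = 243*(-1084/57) = -87804/19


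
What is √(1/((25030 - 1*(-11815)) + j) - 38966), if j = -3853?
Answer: I*√2650837650802/8248 ≈ 197.4*I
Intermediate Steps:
√(1/((25030 - 1*(-11815)) + j) - 38966) = √(1/((25030 - 1*(-11815)) - 3853) - 38966) = √(1/((25030 + 11815) - 3853) - 38966) = √(1/(36845 - 3853) - 38966) = √(1/32992 - 38966) = √(-1285566271/32992) = I*√2650837650802/8248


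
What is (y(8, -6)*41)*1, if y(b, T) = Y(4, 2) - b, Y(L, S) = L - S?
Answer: -246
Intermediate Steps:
y(b, T) = 2 - b (y(b, T) = (4 - 1*2) - b = (4 - 2) - b = 2 - b)
(y(8, -6)*41)*1 = ((2 - 1*8)*41)*1 = ((2 - 8)*41)*1 = -6*41*1 = -246*1 = -246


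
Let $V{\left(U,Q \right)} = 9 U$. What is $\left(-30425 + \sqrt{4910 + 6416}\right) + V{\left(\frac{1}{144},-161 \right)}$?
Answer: $- \frac{486799}{16} + \sqrt{11326} \approx -30319.0$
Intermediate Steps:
$\left(-30425 + \sqrt{4910 + 6416}\right) + V{\left(\frac{1}{144},-161 \right)} = \left(-30425 + \sqrt{4910 + 6416}\right) + \frac{9}{144} = \left(-30425 + \sqrt{11326}\right) + 9 \cdot \frac{1}{144} = \left(-30425 + \sqrt{11326}\right) + \frac{1}{16} = - \frac{486799}{16} + \sqrt{11326}$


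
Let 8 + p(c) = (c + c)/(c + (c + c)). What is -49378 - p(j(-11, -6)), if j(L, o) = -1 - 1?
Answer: -148112/3 ≈ -49371.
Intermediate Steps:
j(L, o) = -2
p(c) = -22/3 (p(c) = -8 + (c + c)/(c + (c + c)) = -8 + (2*c)/(c + 2*c) = -8 + (2*c)/((3*c)) = -8 + (2*c)*(1/(3*c)) = -8 + ⅔ = -22/3)
-49378 - p(j(-11, -6)) = -49378 - 1*(-22/3) = -49378 + 22/3 = -148112/3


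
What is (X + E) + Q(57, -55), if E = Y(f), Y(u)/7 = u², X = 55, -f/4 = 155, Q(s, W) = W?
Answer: 2690800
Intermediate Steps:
f = -620 (f = -4*155 = -620)
Y(u) = 7*u²
E = 2690800 (E = 7*(-620)² = 7*384400 = 2690800)
(X + E) + Q(57, -55) = (55 + 2690800) - 55 = 2690855 - 55 = 2690800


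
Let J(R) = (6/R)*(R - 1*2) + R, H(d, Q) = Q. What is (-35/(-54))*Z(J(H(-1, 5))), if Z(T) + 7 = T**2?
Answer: 217/5 ≈ 43.400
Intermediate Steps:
J(R) = R + 6*(-2 + R)/R (J(R) = (6/R)*(R - 2) + R = (6/R)*(-2 + R) + R = 6*(-2 + R)/R + R = R + 6*(-2 + R)/R)
Z(T) = -7 + T**2
(-35/(-54))*Z(J(H(-1, 5))) = (-35/(-54))*(-7 + (6 + 5 - 12/5)**2) = (-35*(-1/54))*(-7 + (6 + 5 - 12*1/5)**2) = 35*(-7 + (6 + 5 - 12/5)**2)/54 = 35*(-7 + (43/5)**2)/54 = 35*(-7 + 1849/25)/54 = (35/54)*(1674/25) = 217/5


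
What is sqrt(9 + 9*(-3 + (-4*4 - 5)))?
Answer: 3*I*sqrt(23) ≈ 14.387*I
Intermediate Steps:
sqrt(9 + 9*(-3 + (-4*4 - 5))) = sqrt(9 + 9*(-3 + (-16 - 5))) = sqrt(9 + 9*(-3 - 21)) = sqrt(9 + 9*(-24)) = sqrt(9 - 216) = sqrt(-207) = 3*I*sqrt(23)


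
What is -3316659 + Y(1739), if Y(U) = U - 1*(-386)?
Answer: -3314534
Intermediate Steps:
Y(U) = 386 + U (Y(U) = U + 386 = 386 + U)
-3316659 + Y(1739) = -3316659 + (386 + 1739) = -3316659 + 2125 = -3314534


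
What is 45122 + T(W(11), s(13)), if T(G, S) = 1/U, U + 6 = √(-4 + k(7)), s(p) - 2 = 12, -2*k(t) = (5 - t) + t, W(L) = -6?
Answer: 3835358/85 - I*√26/85 ≈ 45122.0 - 0.059988*I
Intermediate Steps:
k(t) = -5/2 (k(t) = -((5 - t) + t)/2 = -½*5 = -5/2)
s(p) = 14 (s(p) = 2 + 12 = 14)
U = -6 + I*√26/2 (U = -6 + √(-4 - 5/2) = -6 + √(-13/2) = -6 + I*√26/2 ≈ -6.0 + 2.5495*I)
T(G, S) = 1/(-6 + I*√26/2)
45122 + T(W(11), s(13)) = 45122 + (-12/85 - I*√26/85) = 3835358/85 - I*√26/85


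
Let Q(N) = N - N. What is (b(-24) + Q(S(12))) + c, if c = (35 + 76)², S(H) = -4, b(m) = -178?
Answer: 12143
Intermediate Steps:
Q(N) = 0
c = 12321 (c = 111² = 12321)
(b(-24) + Q(S(12))) + c = (-178 + 0) + 12321 = -178 + 12321 = 12143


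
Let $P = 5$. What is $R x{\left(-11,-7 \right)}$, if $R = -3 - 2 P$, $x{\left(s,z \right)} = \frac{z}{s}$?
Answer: $- \frac{91}{11} \approx -8.2727$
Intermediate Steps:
$R = -13$ ($R = -3 - 10 = -13$)
$R x{\left(-11,-7 \right)} = - 13 \left(- \frac{7}{-11}\right) = - 13 \left(\left(-7\right) \left(- \frac{1}{11}\right)\right) = \left(-13\right) \frac{7}{11} = - \frac{91}{11}$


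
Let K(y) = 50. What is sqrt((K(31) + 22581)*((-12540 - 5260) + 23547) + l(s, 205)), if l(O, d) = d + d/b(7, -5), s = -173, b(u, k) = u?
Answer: sqrt(6372968973)/7 ≈ 11404.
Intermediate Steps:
l(O, d) = 8*d/7 (l(O, d) = d + d/7 = 8*d/7)
sqrt((K(31) + 22581)*((-12540 - 5260) + 23547) + l(s, 205)) = sqrt((50 + 22581)*((-12540 - 5260) + 23547) + (8/7)*205) = sqrt(22631*(-17800 + 23547) + 1640/7) = sqrt(22631*5747 + 1640/7) = sqrt(130060357 + 1640/7) = sqrt(910424139/7) = sqrt(6372968973)/7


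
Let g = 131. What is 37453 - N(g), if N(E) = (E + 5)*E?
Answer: 19637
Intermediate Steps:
N(E) = E*(5 + E) (N(E) = (5 + E)*E = E*(5 + E))
37453 - N(g) = 37453 - 131*(5 + 131) = 37453 - 131*136 = 37453 - 1*17816 = 37453 - 17816 = 19637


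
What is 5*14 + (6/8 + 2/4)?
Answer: 285/4 ≈ 71.250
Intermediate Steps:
5*14 + (6/8 + 2/4) = 70 + (6*(⅛) + 2*(¼)) = 70 + (¾ + ½) = 70 + 5/4 = 285/4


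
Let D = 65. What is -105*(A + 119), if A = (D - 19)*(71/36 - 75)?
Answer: 2041375/6 ≈ 3.4023e+5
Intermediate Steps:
A = -60467/18 (A = (65 - 19)*(71/36 - 75) = 46*(71*(1/36) - 75) = 46*(71/36 - 75) = 46*(-2629/36) = -60467/18 ≈ -3359.3)
-105*(A + 119) = -105*(-60467/18 + 119) = -105*(-58325/18) = 2041375/6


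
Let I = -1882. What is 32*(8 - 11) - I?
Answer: 1786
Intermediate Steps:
32*(8 - 11) - I = 32*(8 - 11) - 1*(-1882) = 32*(-3) + 1882 = -96 + 1882 = 1786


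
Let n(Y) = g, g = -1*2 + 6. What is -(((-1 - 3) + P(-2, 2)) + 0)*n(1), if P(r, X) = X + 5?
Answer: -12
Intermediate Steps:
P(r, X) = 5 + X
g = 4 (g = -2 + 6 = 4)
n(Y) = 4
-(((-1 - 3) + P(-2, 2)) + 0)*n(1) = -(((-1 - 3) + (5 + 2)) + 0)*4 = -((-4 + 7) + 0)*4 = -(3 + 0)*4 = -3*4 = -1*12 = -12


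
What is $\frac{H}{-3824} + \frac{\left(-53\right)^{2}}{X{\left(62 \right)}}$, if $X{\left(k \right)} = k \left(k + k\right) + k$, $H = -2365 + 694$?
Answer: $\frac{11845933}{14818000} \approx 0.79943$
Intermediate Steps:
$H = -1671$
$X{\left(k \right)} = k + 2 k^{2}$ ($X{\left(k \right)} = k 2 k + k = 2 k^{2} + k = k + 2 k^{2}$)
$\frac{H}{-3824} + \frac{\left(-53\right)^{2}}{X{\left(62 \right)}} = - \frac{1671}{-3824} + \frac{\left(-53\right)^{2}}{62 \left(1 + 2 \cdot 62\right)} = \left(-1671\right) \left(- \frac{1}{3824}\right) + \frac{2809}{62 \left(1 + 124\right)} = \frac{1671}{3824} + \frac{2809}{62 \cdot 125} = \frac{1671}{3824} + \frac{2809}{7750} = \frac{11845933}{14818000}$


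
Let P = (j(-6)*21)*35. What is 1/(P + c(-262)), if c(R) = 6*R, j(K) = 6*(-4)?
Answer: -1/19212 ≈ -5.2051e-5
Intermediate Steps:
j(K) = -24
P = -17640 (P = -24*21*35 = -504*35 = -17640)
1/(P + c(-262)) = 1/(-17640 + 6*(-262)) = 1/(-17640 - 1572) = 1/(-19212) = -1/19212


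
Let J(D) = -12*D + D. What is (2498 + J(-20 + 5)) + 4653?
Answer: 7316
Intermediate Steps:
J(D) = -11*D
(2498 + J(-20 + 5)) + 4653 = (2498 - 11*(-20 + 5)) + 4653 = (2498 - 11*(-15)) + 4653 = (2498 + 165) + 4653 = 2663 + 4653 = 7316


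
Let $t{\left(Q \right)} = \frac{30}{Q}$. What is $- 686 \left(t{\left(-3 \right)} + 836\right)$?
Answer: $-566636$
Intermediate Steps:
$- 686 \left(t{\left(-3 \right)} + 836\right) = - 686 \left(\frac{30}{-3} + 836\right) = - 686 \left(30 \left(- \frac{1}{3}\right) + 836\right) = - 686 \left(-10 + 836\right) = \left(-686\right) 826 = -566636$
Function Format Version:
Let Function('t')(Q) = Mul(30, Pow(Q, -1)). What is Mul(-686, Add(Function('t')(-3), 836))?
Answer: -566636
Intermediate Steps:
Mul(-686, Add(Function('t')(-3), 836)) = Mul(-686, Add(Mul(30, Pow(-3, -1)), 836)) = Mul(-686, Add(Mul(30, Rational(-1, 3)), 836)) = Mul(-686, Add(-10, 836)) = Mul(-686, 826) = -566636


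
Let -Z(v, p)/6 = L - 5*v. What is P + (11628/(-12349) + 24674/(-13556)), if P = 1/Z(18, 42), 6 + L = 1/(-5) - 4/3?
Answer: -168991983203/61227663343 ≈ -2.7601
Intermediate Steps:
L = -113/15 (L = -6 + (1/(-5) - 4/3) = -6 + (1*(-⅕) - 4*⅓) = -6 + (-⅕ - 4/3) = -6 - 23/15 = -113/15 ≈ -7.5333)
Z(v, p) = 226/5 + 30*v (Z(v, p) = -6*(-113/15 - 5*v) = 226/5 + 30*v)
P = 5/2926 (P = 1/(226/5 + 30*18) = 1/(226/5 + 540) = 1/(2926/5) = 5/2926 ≈ 0.0017088)
P + (11628/(-12349) + 24674/(-13556)) = 5/2926 + (11628/(-12349) + 24674/(-13556)) = 5/2926 + (11628*(-1/12349) + 24674*(-1/13556)) = 5/2926 + (-11628/12349 - 12337/6778) = 5/2926 - 231164197/83701522 = -168991983203/61227663343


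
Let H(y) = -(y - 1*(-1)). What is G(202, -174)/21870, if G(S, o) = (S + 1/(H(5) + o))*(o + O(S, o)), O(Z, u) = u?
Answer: -1054411/328050 ≈ -3.2142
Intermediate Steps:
H(y) = -1 - y (H(y) = -(y + 1) = -(1 + y) = -1 - y)
G(S, o) = 2*o*(S + 1/(-6 + o)) (G(S, o) = (S + 1/((-1 - 1*5) + o))*(o + o) = (S + 1/((-1 - 5) + o))*(2*o) = (S + 1/(-6 + o))*(2*o) = 2*o*(S + 1/(-6 + o)))
G(202, -174)/21870 = (2*(-174)*(1 - 6*202 + 202*(-174))/(-6 - 174))/21870 = (2*(-174)*(1 - 1212 - 35148)/(-180))*(1/21870) = (2*(-174)*(-1/180)*(-36359))*(1/21870) = -1054411/15*1/21870 = -1054411/328050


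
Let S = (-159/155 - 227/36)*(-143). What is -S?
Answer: -5849987/5580 ≈ -1048.4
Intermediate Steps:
S = 5849987/5580 (S = (-159*1/155 - 227*1/36)*(-143) = (-159/155 - 227/36)*(-143) = -40909/5580*(-143) = 5849987/5580 ≈ 1048.4)
-S = -1*5849987/5580 = -5849987/5580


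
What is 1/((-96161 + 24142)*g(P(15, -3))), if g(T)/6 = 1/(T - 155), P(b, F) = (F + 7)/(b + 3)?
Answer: 1393/3889026 ≈ 0.00035819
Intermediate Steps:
P(b, F) = (7 + F)/(3 + b)
g(T) = 6/(-155 + T) (g(T) = 6/(T - 155) = 6/(-155 + T))
1/((-96161 + 24142)*g(P(15, -3))) = 1/((-96161 + 24142)*((6/(-155 + (7 - 3)/(3 + 15))))) = 1/((-72019)*((6/(-155 + 4/18)))) = -1/(72019*(6/(-155 + (1/18)*4))) = -1/(72019*(6/(-155 + 2/9))) = -1/(72019*(6/(-1393/9))) = -1/(72019*(6*(-9/1393))) = -1/(72019*(-54/1393)) = -1/72019*(-1393/54) = 1393/3889026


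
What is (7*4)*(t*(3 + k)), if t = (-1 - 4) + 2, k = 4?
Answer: -588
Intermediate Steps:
t = -3 (t = -5 + 2 = -3)
(7*4)*(t*(3 + k)) = (7*4)*(-3*(3 + 4)) = 28*(-3*7) = 28*(-21) = -588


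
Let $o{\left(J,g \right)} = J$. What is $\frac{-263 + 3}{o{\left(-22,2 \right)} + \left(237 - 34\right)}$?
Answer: $- \frac{260}{181} \approx -1.4365$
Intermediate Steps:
$\frac{-263 + 3}{o{\left(-22,2 \right)} + \left(237 - 34\right)} = \frac{-263 + 3}{-22 + \left(237 - 34\right)} = - \frac{260}{-22 + \left(237 - 34\right)} = - \frac{260}{-22 + 203} = - \frac{260}{181}$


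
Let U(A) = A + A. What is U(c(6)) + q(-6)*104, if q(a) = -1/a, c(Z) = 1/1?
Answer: 58/3 ≈ 19.333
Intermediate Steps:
c(Z) = 1
U(A) = 2*A
U(c(6)) + q(-6)*104 = 2*1 - 1/(-6)*104 = 2 - 1*(-⅙)*104 = 2 + (⅙)*104 = 2 + 52/3 = 58/3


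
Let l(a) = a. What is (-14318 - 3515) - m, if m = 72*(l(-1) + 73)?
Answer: -23017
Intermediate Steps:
m = 5184 (m = 72*(-1 + 73) = 72*72 = 5184)
(-14318 - 3515) - m = (-14318 - 3515) - 1*5184 = -17833 - 5184 = -23017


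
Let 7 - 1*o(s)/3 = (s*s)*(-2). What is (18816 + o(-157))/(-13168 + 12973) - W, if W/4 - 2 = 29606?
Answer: -7753657/65 ≈ -1.1929e+5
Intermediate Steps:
W = 118432 (W = 8 + 4*29606 = 8 + 118424 = 118432)
o(s) = 21 + 6*s² (o(s) = 21 - 3*s*s*(-2) = 21 - 3*s²*(-2) = 21 - (-6)*s² = 21 + 6*s²)
(18816 + o(-157))/(-13168 + 12973) - W = (18816 + (21 + 6*(-157)²))/(-13168 + 12973) - 1*118432 = (18816 + (21 + 6*24649))/(-195) - 118432 = (18816 + (21 + 147894))*(-1/195) - 118432 = (18816 + 147915)*(-1/195) - 118432 = 166731*(-1/195) - 118432 = -55577/65 - 118432 = -7753657/65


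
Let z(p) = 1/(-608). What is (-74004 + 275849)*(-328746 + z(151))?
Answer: -40344287914805/608 ≈ -6.6356e+10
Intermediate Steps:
z(p) = -1/608
(-74004 + 275849)*(-328746 + z(151)) = (-74004 + 275849)*(-328746 - 1/608) = 201845*(-199877569/608) = -40344287914805/608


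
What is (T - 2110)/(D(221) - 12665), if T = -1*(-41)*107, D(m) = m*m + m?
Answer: 2277/36397 ≈ 0.062560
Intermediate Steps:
D(m) = m + m**2 (D(m) = m**2 + m = m + m**2)
T = 4387 (T = 41*107 = 4387)
(T - 2110)/(D(221) - 12665) = (4387 - 2110)/(221*(1 + 221) - 12665) = 2277/(221*222 - 12665) = 2277/(49062 - 12665) = 2277/36397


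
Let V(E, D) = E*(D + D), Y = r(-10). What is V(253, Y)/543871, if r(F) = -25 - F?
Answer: -7590/543871 ≈ -0.013956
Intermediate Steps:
Y = -15 (Y = -25 - 1*(-10) = -25 + 10 = -15)
V(E, D) = 2*D*E (V(E, D) = E*(2*D) = 2*D*E)
V(253, Y)/543871 = (2*(-15)*253)/543871 = -7590*1/543871 = -7590/543871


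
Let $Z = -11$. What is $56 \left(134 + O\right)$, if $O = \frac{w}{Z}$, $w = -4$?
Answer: $\frac{82768}{11} \approx 7524.4$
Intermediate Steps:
$O = \frac{4}{11}$ ($O = - \frac{4}{-11} = \left(-4\right) \left(- \frac{1}{11}\right) = \frac{4}{11} \approx 0.36364$)
$56 \left(134 + O\right) = 56 \left(134 + \frac{4}{11}\right) = 56 \cdot \frac{1478}{11} = \frac{82768}{11}$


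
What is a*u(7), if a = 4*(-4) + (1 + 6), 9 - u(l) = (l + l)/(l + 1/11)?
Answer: -822/13 ≈ -63.231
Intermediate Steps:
u(l) = 9 - 2*l/(1/11 + l) (u(l) = 9 - (l + l)/(l + 1/11) = 9 - 2*l/(l + 1/11) = 9 - 2*l/(1/11 + l))
a = -9 (a = -16 + 7 = -9)
a*u(7) = -9*(9 + 77*7)/(1 + 11*7) = -9*(9 + 539)/(1 + 77) = -9*548/78 = -3*548/26 = -9*274/39 = -822/13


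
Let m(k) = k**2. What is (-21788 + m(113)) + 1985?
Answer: -7034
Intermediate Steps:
(-21788 + m(113)) + 1985 = (-21788 + 113**2) + 1985 = (-21788 + 12769) + 1985 = -9019 + 1985 = -7034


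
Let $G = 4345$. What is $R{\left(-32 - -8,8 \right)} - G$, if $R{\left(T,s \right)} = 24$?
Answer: $-4321$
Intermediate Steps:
$R{\left(-32 - -8,8 \right)} - G = 24 - 4345 = -4321$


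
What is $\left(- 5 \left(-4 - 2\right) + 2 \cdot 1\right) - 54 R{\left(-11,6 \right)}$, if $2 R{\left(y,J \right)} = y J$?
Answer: $1814$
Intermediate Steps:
$R{\left(y,J \right)} = \frac{J y}{2}$ ($R{\left(y,J \right)} = \frac{y J}{2} = \frac{J y}{2}$)
$\left(- 5 \left(-4 - 2\right) + 2 \cdot 1\right) - 54 R{\left(-11,6 \right)} = \left(- 5 \left(-4 - 2\right) + 2 \cdot 1\right) - 54 \cdot \frac{1}{2} \cdot 6 \left(-11\right) = \left(\left(-5\right) \left(-6\right) + 2\right) - -1782 = \left(30 + 2\right) + 1782 = 32 + 1782 = 1814$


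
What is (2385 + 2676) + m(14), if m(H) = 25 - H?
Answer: 5072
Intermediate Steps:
(2385 + 2676) + m(14) = (2385 + 2676) + (25 - 1*14) = 5061 + (25 - 14) = 5061 + 11 = 5072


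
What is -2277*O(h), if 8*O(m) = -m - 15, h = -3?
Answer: 6831/2 ≈ 3415.5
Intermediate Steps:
O(m) = -15/8 - m/8 (O(m) = (-m - 15)/8 = (-15 - m)/8 = -15/8 - m/8)
-2277*O(h) = -2277*(-15/8 - ⅛*(-3)) = -2277*(-15/8 + 3/8) = -2277*(-3/2) = 6831/2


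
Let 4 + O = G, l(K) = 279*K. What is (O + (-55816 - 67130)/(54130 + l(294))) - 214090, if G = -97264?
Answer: -21196691397/68078 ≈ -3.1136e+5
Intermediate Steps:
O = -97268 (O = -4 - 97264 = -97268)
(O + (-55816 - 67130)/(54130 + l(294))) - 214090 = (-97268 + (-55816 - 67130)/(54130 + 279*294)) - 214090 = (-97268 - 122946/(54130 + 82026)) - 214090 = (-97268 - 122946/136156) - 214090 = (-97268 - 122946*1/136156) - 214090 = (-97268 - 61473/68078) - 214090 = -6621872377/68078 - 214090 = -21196691397/68078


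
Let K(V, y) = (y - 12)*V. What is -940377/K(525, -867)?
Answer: 313459/153825 ≈ 2.0378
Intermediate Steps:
K(V, y) = V*(-12 + y) (K(V, y) = (-12 + y)*V = V*(-12 + y))
-940377/K(525, -867) = -940377*1/(525*(-12 - 867)) = -940377/(525*(-879)) = -940377/(-461475) = -940377*(-1/461475) = 313459/153825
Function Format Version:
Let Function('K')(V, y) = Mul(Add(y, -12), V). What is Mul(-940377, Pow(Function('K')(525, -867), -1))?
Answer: Rational(313459, 153825) ≈ 2.0378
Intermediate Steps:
Function('K')(V, y) = Mul(V, Add(-12, y)) (Function('K')(V, y) = Mul(Add(-12, y), V) = Mul(V, Add(-12, y)))
Mul(-940377, Pow(Function('K')(525, -867), -1)) = Mul(-940377, Pow(Mul(525, Add(-12, -867)), -1)) = Mul(-940377, Pow(Mul(525, -879), -1)) = Mul(-940377, Pow(-461475, -1)) = Mul(-940377, Rational(-1, 461475)) = Rational(313459, 153825)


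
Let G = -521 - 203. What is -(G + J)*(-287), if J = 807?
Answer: 23821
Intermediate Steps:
G = -724
-(G + J)*(-287) = -(-724 + 807)*(-287) = -83*(-287) = -1*(-23821) = 23821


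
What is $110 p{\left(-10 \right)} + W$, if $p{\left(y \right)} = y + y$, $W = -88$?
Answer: $-2288$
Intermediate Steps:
$p{\left(y \right)} = 2 y$
$110 p{\left(-10 \right)} + W = 110 \cdot 2 \left(-10\right) - 88 = 110 \left(-20\right) - 88 = -2200 - 88 = -2288$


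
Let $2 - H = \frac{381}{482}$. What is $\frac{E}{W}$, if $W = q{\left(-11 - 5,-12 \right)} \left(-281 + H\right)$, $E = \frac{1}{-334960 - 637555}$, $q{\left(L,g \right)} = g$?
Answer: $- \frac{241}{786914402310} \approx -3.0626 \cdot 10^{-10}$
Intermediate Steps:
$H = \frac{583}{482}$ ($H = 2 - \frac{381}{482} = \frac{583}{482} \approx 1.2095$)
$E = - \frac{1}{972515}$ ($E = \frac{1}{-972515} = - \frac{1}{972515} \approx -1.0283 \cdot 10^{-6}$)
$W = \frac{809154}{241}$ ($W = - 12 \left(-281 + \frac{583}{482}\right) = \left(-12\right) \left(- \frac{134859}{482}\right) = \frac{809154}{241} \approx 3357.5$)
$\frac{E}{W} = - \frac{1}{972515 \cdot \frac{809154}{241}} = \left(- \frac{1}{972515}\right) \frac{241}{809154} = - \frac{241}{786914402310}$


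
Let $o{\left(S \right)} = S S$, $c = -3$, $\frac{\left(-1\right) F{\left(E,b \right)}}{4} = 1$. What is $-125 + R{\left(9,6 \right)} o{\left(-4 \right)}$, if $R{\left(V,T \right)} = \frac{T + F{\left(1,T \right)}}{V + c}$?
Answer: $- \frac{359}{3} \approx -119.67$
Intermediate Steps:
$F{\left(E,b \right)} = -4$ ($F{\left(E,b \right)} = \left(-4\right) 1 = -4$)
$R{\left(V,T \right)} = \frac{-4 + T}{-3 + V}$ ($R{\left(V,T \right)} = \frac{T - 4}{V - 3} = \frac{-4 + T}{-3 + V}$)
$o{\left(S \right)} = S^{2}$
$-125 + R{\left(9,6 \right)} o{\left(-4 \right)} = -125 + \frac{-4 + 6}{-3 + 9} \left(-4\right)^{2} = -125 + \frac{1}{6} \cdot 2 \cdot 16 = -125 + \frac{1}{3} \cdot 16 = -125 + \frac{16}{3} = - \frac{359}{3}$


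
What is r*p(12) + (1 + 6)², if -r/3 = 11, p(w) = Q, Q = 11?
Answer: -314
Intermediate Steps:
p(w) = 11
r = -33 (r = -3*11 = -33)
r*p(12) + (1 + 6)² = -33*11 + (1 + 6)² = -363 + 7² = -363 + 49 = -314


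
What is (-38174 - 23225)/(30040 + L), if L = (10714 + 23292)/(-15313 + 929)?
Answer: -441581608/216030677 ≈ -2.0441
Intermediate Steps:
L = -17003/7192 (L = 34006/(-14384) = 34006*(-1/14384) = -17003/7192 ≈ -2.3642)
(-38174 - 23225)/(30040 + L) = (-38174 - 23225)/(30040 - 17003/7192) = -61399/216030677/7192 = -61399*7192/216030677 = -441581608/216030677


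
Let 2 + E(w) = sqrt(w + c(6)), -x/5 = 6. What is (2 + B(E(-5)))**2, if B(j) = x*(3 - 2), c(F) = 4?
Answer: 784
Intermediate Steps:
x = -30 (x = -5*6 = -30)
E(w) = -2 + sqrt(4 + w) (E(w) = -2 + sqrt(w + 4) = -2 + sqrt(4 + w))
B(j) = -30 (B(j) = -30*(3 - 2) = -30*1 = -30)
(2 + B(E(-5)))**2 = (2 - 30)**2 = (-28)**2 = 784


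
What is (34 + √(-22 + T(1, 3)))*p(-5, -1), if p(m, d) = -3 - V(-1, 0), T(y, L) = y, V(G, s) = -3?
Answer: 0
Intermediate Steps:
p(m, d) = 0 (p(m, d) = -3 - 1*(-3) = -3 + 3 = 0)
(34 + √(-22 + T(1, 3)))*p(-5, -1) = (34 + √(-22 + 1))*0 = (34 + √(-21))*0 = (34 + I*√21)*0 = 0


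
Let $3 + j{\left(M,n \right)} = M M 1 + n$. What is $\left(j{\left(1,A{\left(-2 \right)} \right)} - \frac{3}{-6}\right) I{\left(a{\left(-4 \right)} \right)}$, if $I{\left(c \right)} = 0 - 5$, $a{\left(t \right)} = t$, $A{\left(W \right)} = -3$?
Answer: $\frac{45}{2} \approx 22.5$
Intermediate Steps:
$j{\left(M,n \right)} = -3 + n + M^{2}$ ($j{\left(M,n \right)} = -3 + \left(M M 1 + n\right) = -3 + \left(M^{2} \cdot 1 + n\right) = -3 + \left(M^{2} + n\right) = -3 + \left(n + M^{2}\right) = -3 + n + M^{2}$)
$I{\left(c \right)} = -5$
$\left(j{\left(1,A{\left(-2 \right)} \right)} - \frac{3}{-6}\right) I{\left(a{\left(-4 \right)} \right)} = \left(\left(-3 - 3 + 1^{2}\right) - \frac{3}{-6}\right) \left(-5\right) = \left(\left(-3 - 3 + 1\right) - - \frac{1}{2}\right) \left(-5\right) = \left(-5 + \frac{1}{2}\right) \left(-5\right) = \left(- \frac{9}{2}\right) \left(-5\right) = \frac{45}{2}$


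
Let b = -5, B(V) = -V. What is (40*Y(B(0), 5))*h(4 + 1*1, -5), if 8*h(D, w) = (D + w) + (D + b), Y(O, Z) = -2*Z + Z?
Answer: 0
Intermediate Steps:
Y(O, Z) = -Z
h(D, w) = -5/8 + D/4 + w/8 (h(D, w) = ((D + w) + (D - 5))/8 = ((D + w) + (-5 + D))/8 = (-5 + w + 2*D)/8 = -5/8 + D/4 + w/8)
(40*Y(B(0), 5))*h(4 + 1*1, -5) = (40*(-1*5))*(-5/8 + (4 + 1*1)/4 + (1/8)*(-5)) = (40*(-5))*(-5/8 + (4 + 1)/4 - 5/8) = -200*(-5/8 + (1/4)*5 - 5/8) = -200*(-5/8 + 5/4 - 5/8) = -200*0 = 0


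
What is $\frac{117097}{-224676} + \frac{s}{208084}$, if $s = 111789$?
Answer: $\frac{46893326}{2921967549} \approx 0.016049$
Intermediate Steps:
$\frac{117097}{-224676} + \frac{s}{208084} = \frac{117097}{-224676} + \frac{111789}{208084} = 117097 \left(- \frac{1}{224676}\right) + 111789 \cdot \frac{1}{208084} = - \frac{117097}{224676} + \frac{111789}{208084} = \frac{46893326}{2921967549}$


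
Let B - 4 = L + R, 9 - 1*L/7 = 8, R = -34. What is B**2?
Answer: 529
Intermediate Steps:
L = 7 (L = 63 - 7*8 = 63 - 56 = 7)
B = -23 (B = 4 + (7 - 34) = 4 - 27 = -23)
B**2 = (-23)**2 = 529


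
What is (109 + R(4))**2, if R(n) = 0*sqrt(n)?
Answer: 11881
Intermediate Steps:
R(n) = 0
(109 + R(4))**2 = (109 + 0)**2 = 109**2 = 11881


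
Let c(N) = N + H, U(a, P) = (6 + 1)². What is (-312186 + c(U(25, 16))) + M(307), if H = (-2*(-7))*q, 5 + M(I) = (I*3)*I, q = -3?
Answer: -29437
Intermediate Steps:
M(I) = -5 + 3*I² (M(I) = -5 + (I*3)*I = -5 + (3*I)*I = -5 + 3*I²)
H = -42 (H = -2*(-7)*(-3) = 14*(-3) = -42)
U(a, P) = 49 (U(a, P) = 7² = 49)
c(N) = -42 + N (c(N) = N - 42 = -42 + N)
(-312186 + c(U(25, 16))) + M(307) = (-312186 + (-42 + 49)) + (-5 + 3*307²) = (-312186 + 7) + (-5 + 3*94249) = -312179 + (-5 + 282747) = -312179 + 282742 = -29437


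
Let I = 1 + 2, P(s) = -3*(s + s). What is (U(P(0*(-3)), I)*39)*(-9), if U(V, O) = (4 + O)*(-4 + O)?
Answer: 2457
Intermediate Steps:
P(s) = -6*s
I = 3
U(V, O) = (-4 + O)*(4 + O)
(U(P(0*(-3)), I)*39)*(-9) = ((-16 + 3²)*39)*(-9) = ((-16 + 9)*39)*(-9) = -7*39*(-9) = -273*(-9) = 2457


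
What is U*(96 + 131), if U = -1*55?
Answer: -12485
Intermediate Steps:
U = -55
U*(96 + 131) = -55*(96 + 131) = -55*227 = -12485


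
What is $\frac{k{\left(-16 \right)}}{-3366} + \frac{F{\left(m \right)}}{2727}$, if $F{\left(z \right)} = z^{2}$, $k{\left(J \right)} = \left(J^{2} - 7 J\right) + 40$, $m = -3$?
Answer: $- \frac{131}{1111} \approx -0.11791$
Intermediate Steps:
$k{\left(J \right)} = 40 + J^{2} - 7 J$
$\frac{k{\left(-16 \right)}}{-3366} + \frac{F{\left(m \right)}}{2727} = \frac{40 + \left(-16\right)^{2} - -112}{-3366} + \frac{\left(-3\right)^{2}}{2727} = \left(40 + 256 + 112\right) \left(- \frac{1}{3366}\right) + 9 \cdot \frac{1}{2727} = 408 \left(- \frac{1}{3366}\right) + \frac{1}{303} = - \frac{4}{33} + \frac{1}{303} = - \frac{131}{1111}$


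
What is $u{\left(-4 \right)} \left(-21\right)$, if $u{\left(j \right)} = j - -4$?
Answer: $0$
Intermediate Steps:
$u{\left(j \right)} = 4 + j$ ($u{\left(j \right)} = j + 4 = 4 + j$)
$u{\left(-4 \right)} \left(-21\right) = \left(4 - 4\right) \left(-21\right) = 0 \left(-21\right) = 0$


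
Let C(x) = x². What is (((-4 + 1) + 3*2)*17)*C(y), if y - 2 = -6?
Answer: 816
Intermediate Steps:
y = -4 (y = 2 - 6 = -4)
(((-4 + 1) + 3*2)*17)*C(y) = (((-4 + 1) + 3*2)*17)*(-4)² = ((-3 + 6)*17)*16 = (3*17)*16 = 51*16 = 816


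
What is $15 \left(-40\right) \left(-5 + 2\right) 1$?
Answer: $1800$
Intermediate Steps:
$15 \left(-40\right) \left(-5 + 2\right) 1 = - 600 \left(\left(-3\right) 1\right) = \left(-600\right) \left(-3\right) = 1800$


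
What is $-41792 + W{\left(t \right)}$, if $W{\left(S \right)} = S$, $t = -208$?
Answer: $-42000$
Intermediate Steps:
$-41792 + W{\left(t \right)} = -41792 - 208 = -42000$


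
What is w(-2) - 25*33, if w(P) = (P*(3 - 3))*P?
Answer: -825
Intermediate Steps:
w(P) = 0 (w(P) = (P*0)*P = 0*P = 0)
w(-2) - 25*33 = 0 - 25*33 = 0 - 825 = -825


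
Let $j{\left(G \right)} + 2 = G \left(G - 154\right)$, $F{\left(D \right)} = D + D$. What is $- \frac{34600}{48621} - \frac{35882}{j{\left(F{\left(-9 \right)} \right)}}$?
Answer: $- \frac{132262223}{10745241} \approx -12.309$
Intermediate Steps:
$F{\left(D \right)} = 2 D$
$j{\left(G \right)} = -2 + G \left(-154 + G\right)$ ($j{\left(G \right)} = -2 + G \left(G - 154\right) = -2 + G \left(-154 + G\right)$)
$- \frac{34600}{48621} - \frac{35882}{j{\left(F{\left(-9 \right)} \right)}} = - \frac{34600}{48621} - \frac{35882}{-2 + \left(2 \left(-9\right)\right)^{2} - 154 \cdot 2 \left(-9\right)} = \left(-34600\right) \frac{1}{48621} - \frac{35882}{-2 + \left(-18\right)^{2} - -2772} = - \frac{34600}{48621} - \frac{35882}{-2 + 324 + 2772} = - \frac{34600}{48621} - \frac{35882}{3094} = - \frac{34600}{48621} - \frac{2563}{221} = - \frac{132262223}{10745241}$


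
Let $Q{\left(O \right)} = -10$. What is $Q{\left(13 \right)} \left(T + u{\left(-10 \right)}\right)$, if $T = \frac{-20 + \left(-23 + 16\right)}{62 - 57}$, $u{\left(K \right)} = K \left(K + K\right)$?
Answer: $-1946$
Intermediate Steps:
$u{\left(K \right)} = 2 K^{2}$ ($u{\left(K \right)} = K 2 K = 2 K^{2}$)
$T = - \frac{27}{5}$ ($T = \frac{-20 - 7}{5} = \left(-27\right) \frac{1}{5} = - \frac{27}{5} \approx -5.4$)
$Q{\left(13 \right)} \left(T + u{\left(-10 \right)}\right) = - 10 \left(- \frac{27}{5} + 2 \left(-10\right)^{2}\right) = - 10 \left(- \frac{27}{5} + 2 \cdot 100\right) = - 10 \left(- \frac{27}{5} + 200\right) = \left(-10\right) \frac{973}{5} = -1946$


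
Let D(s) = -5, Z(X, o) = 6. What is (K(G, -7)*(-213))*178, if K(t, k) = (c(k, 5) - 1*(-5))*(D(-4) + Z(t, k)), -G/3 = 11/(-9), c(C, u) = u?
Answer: -379140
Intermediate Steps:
G = 11/3 (G = -33/(-9) = -33*(-1)/9 = -3*(-11/9) = 11/3 ≈ 3.6667)
K(t, k) = 10 (K(t, k) = (5 - 1*(-5))*(-5 + 6) = (5 + 5)*1 = 10*1 = 10)
(K(G, -7)*(-213))*178 = (10*(-213))*178 = -2130*178 = -379140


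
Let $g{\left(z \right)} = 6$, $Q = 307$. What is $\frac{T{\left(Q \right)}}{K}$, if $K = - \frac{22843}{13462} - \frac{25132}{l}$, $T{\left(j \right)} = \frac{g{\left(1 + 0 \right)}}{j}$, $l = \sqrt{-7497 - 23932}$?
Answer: $- \frac{20643950076}{12511867278840671} - \frac{9728496672 i \sqrt{31429}}{12511867278840671} \approx -1.6499 \cdot 10^{-6} - 0.00013784 i$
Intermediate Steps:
$l = i \sqrt{31429}$ ($l = \sqrt{-31429} = i \sqrt{31429} \approx 177.28 i$)
$T{\left(j \right)} = \frac{6}{j}$
$K = - \frac{431}{254} + \frac{25132 i \sqrt{31429}}{31429}$ ($K = - \frac{22843}{13462} - \frac{25132}{i \sqrt{31429}} = \left(-22843\right) \frac{1}{13462} - 25132 \left(- \frac{i \sqrt{31429}}{31429}\right) = - \frac{431}{254} + \frac{25132 i \sqrt{31429}}{31429} \approx -1.6968 + 141.76 i$)
$\frac{T{\left(Q \right)}}{K} = \frac{6 \cdot \frac{1}{307}}{- \frac{431}{254} + \frac{25132 i \sqrt{31429}}{31429}} = \frac{6}{307 \left(- \frac{431}{254} + \frac{25132 i \sqrt{31429}}{31429}\right)}$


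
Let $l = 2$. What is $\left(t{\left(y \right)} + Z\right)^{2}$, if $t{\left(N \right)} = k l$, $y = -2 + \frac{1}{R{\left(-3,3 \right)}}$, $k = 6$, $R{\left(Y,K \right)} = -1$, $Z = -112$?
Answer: $10000$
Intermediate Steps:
$y = -3$ ($y = -2 + \frac{1}{-1} = -2 - 1 = -3$)
$t{\left(N \right)} = 12$ ($t{\left(N \right)} = 6 \cdot 2 = 12$)
$\left(t{\left(y \right)} + Z\right)^{2} = \left(12 - 112\right)^{2} = \left(-100\right)^{2} = 10000$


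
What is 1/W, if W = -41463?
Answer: -1/41463 ≈ -2.4118e-5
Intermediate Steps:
1/W = 1/(-41463) = -1/41463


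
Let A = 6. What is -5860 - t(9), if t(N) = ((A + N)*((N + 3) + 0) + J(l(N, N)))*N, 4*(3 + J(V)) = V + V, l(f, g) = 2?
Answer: -7462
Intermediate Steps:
J(V) = -3 + V/2 (J(V) = -3 + (V + V)/4 = -3 + (2*V)/4 = -3 + V/2)
t(N) = N*(-2 + (3 + N)*(6 + N)) (t(N) = ((6 + N)*((N + 3) + 0) + (-3 + (½)*2))*N = ((6 + N)*((3 + N) + 0) + (-3 + 1))*N = ((6 + N)*(3 + N) - 2)*N = ((3 + N)*(6 + N) - 2)*N = (-2 + (3 + N)*(6 + N))*N = N*(-2 + (3 + N)*(6 + N)))
-5860 - t(9) = -5860 - 9*(16 + 9² + 9*9) = -5860 - 9*(16 + 81 + 81) = -5860 - 9*178 = -5860 - 1*1602 = -5860 - 1602 = -7462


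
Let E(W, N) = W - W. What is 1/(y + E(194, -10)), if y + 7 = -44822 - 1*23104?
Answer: -1/67933 ≈ -1.4720e-5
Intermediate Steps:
E(W, N) = 0
y = -67933 (y = -7 + (-44822 - 1*23104) = -7 + (-44822 - 23104) = -7 - 67926 = -67933)
1/(y + E(194, -10)) = 1/(-67933 + 0) = 1/(-67933) = -1/67933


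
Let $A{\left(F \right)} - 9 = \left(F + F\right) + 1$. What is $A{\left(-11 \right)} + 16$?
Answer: $4$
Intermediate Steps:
$A{\left(F \right)} = 10 + 2 F$ ($A{\left(F \right)} = 9 + \left(\left(F + F\right) + 1\right) = 9 + \left(2 F + 1\right) = 9 + \left(1 + 2 F\right) = 10 + 2 F$)
$A{\left(-11 \right)} + 16 = \left(10 + 2 \left(-11\right)\right) + 16 = \left(10 - 22\right) + 16 = -12 + 16 = 4$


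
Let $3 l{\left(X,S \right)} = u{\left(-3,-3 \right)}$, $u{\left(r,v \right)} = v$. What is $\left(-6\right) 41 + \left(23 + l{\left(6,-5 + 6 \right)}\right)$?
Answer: $-224$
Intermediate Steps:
$l{\left(X,S \right)} = -1$ ($l{\left(X,S \right)} = \frac{1}{3} \left(-3\right) = -1$)
$\left(-6\right) 41 + \left(23 + l{\left(6,-5 + 6 \right)}\right) = \left(-6\right) 41 + \left(23 - 1\right) = -246 + 22 = -224$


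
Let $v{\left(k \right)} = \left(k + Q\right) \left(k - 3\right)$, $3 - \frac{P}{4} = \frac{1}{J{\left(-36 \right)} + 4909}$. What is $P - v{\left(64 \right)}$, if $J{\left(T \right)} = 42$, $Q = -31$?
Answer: $- \frac{9906955}{4951} \approx -2001.0$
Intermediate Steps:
$P = \frac{59408}{4951}$ ($P = 12 - \frac{4}{42 + 4909} = 12 - \frac{4}{4951} = \frac{59408}{4951} \approx 11.999$)
$v{\left(k \right)} = \left(-31 + k\right) \left(-3 + k\right)$ ($v{\left(k \right)} = \left(k - 31\right) \left(k - 3\right) = \left(-31 + k\right) \left(-3 + k\right)$)
$P - v{\left(64 \right)} = \frac{59408}{4951} - \left(93 + 64^{2} - 2176\right) = \frac{59408}{4951} - \left(93 + 4096 - 2176\right) = \frac{59408}{4951} - 2013 = - \frac{9906955}{4951}$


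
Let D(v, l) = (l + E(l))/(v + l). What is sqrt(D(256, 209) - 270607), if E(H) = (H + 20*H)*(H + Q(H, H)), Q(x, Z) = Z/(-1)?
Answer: I*sqrt(58511901390)/465 ≈ 520.2*I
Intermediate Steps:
Q(x, Z) = -Z (Q(x, Z) = Z*(-1) = -Z)
E(H) = 0 (E(H) = (H + 20*H)*(H - H) = (21*H)*0 = 0)
D(v, l) = l/(l + v) (D(v, l) = (l + 0)/(v + l) = l/(l + v))
sqrt(D(256, 209) - 270607) = sqrt(209/(209 + 256) - 270607) = sqrt(209/465 - 270607) = sqrt(-125832046/465) = I*sqrt(58511901390)/465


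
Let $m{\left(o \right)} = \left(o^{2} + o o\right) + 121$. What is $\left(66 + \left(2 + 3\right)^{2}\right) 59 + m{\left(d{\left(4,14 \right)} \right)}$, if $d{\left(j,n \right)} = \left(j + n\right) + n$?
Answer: $7538$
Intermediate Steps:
$d{\left(j,n \right)} = j + 2 n$
$m{\left(o \right)} = 121 + 2 o^{2}$ ($m{\left(o \right)} = \left(o^{2} + o^{2}\right) + 121 = 2 o^{2} + 121 = 121 + 2 o^{2}$)
$\left(66 + \left(2 + 3\right)^{2}\right) 59 + m{\left(d{\left(4,14 \right)} \right)} = \left(66 + \left(2 + 3\right)^{2}\right) 59 + \left(121 + 2 \left(4 + 2 \cdot 14\right)^{2}\right) = \left(66 + 5^{2}\right) 59 + \left(121 + 2 \left(4 + 28\right)^{2}\right) = \left(66 + 25\right) 59 + \left(121 + 2 \cdot 32^{2}\right) = 91 \cdot 59 + \left(121 + 2 \cdot 1024\right) = 5369 + \left(121 + 2048\right) = 5369 + 2169 = 7538$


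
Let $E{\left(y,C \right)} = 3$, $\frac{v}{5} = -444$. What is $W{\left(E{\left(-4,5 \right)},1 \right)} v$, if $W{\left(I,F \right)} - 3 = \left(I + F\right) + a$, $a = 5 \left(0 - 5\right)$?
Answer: $39960$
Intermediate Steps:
$v = -2220$ ($v = 5 \left(-444\right) = -2220$)
$a = -25$ ($a = 5 \left(-5\right) = -25$)
$W{\left(I,F \right)} = -22 + F + I$ ($W{\left(I,F \right)} = 3 - \left(25 - F - I\right) = 3 + \left(-25 + F + I\right) = -22 + F + I$)
$W{\left(E{\left(-4,5 \right)},1 \right)} v = \left(-22 + 1 + 3\right) \left(-2220\right) = \left(-18\right) \left(-2220\right) = 39960$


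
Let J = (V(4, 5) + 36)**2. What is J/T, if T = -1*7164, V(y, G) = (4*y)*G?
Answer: -3364/1791 ≈ -1.8783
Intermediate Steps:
V(y, G) = 4*G*y
T = -7164
J = 13456 (J = (4*5*4 + 36)**2 = (80 + 36)**2 = 116**2 = 13456)
J/T = 13456/(-7164) = 13456*(-1/7164) = -3364/1791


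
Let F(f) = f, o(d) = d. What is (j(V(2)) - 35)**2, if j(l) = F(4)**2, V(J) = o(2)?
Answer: 361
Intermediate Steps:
V(J) = 2
j(l) = 16 (j(l) = 4**2 = 16)
(j(V(2)) - 35)**2 = (16 - 35)**2 = (-19)**2 = 361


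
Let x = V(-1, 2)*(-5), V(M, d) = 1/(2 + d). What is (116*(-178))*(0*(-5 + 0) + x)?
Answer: 25810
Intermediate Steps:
x = -5/4 (x = -5/(2 + 2) = -5/4 ≈ -1.2500)
(116*(-178))*(0*(-5 + 0) + x) = (116*(-178))*(0*(-5 + 0) - 5/4) = -20648*(0*(-5) - 5/4) = -20648*(0 - 5/4) = -20648*(-5/4) = 25810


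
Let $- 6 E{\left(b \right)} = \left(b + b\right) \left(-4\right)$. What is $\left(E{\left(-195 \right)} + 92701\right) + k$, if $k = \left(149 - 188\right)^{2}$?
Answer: $93962$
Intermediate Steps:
$k = 1521$ ($k = \left(-39\right)^{2} = 1521$)
$E{\left(b \right)} = \frac{4 b}{3}$ ($E{\left(b \right)} = - \frac{\left(b + b\right) \left(-4\right)}{6} = - \frac{2 b \left(-4\right)}{6} = - \frac{\left(-8\right) b}{6} = \frac{4 b}{3}$)
$\left(E{\left(-195 \right)} + 92701\right) + k = \left(\frac{4}{3} \left(-195\right) + 92701\right) + 1521 = \left(-260 + 92701\right) + 1521 = 92441 + 1521 = 93962$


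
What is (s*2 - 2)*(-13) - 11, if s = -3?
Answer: 93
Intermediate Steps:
(s*2 - 2)*(-13) - 11 = (-3*2 - 2)*(-13) - 11 = (-6 - 2)*(-13) - 11 = -8*(-13) - 11 = 104 - 11 = 93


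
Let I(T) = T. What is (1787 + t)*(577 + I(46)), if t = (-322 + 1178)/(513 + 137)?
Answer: 362089469/325 ≈ 1.1141e+6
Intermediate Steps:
t = 428/325 (t = 856/650 = 856*(1/650) = 428/325 ≈ 1.3169)
(1787 + t)*(577 + I(46)) = (1787 + 428/325)*(577 + 46) = (581203/325)*623 = 362089469/325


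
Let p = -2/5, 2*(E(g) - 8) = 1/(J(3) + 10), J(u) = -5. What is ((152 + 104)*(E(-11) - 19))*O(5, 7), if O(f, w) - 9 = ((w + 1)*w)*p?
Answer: 934784/25 ≈ 37391.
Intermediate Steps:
E(g) = 81/10 (E(g) = 8 + 1/(2*(-5 + 10)) = 8 + (1/2)/5 = 8 + (1/2)*(1/5) = 8 + 1/10 = 81/10)
p = -2/5 (p = -2*1/5 = -2/5 ≈ -0.40000)
O(f, w) = 9 - 2*w*(1 + w)/5 (O(f, w) = 9 + ((w + 1)*w)*(-2/5) = 9 + ((1 + w)*w)*(-2/5) = 9 + (w*(1 + w))*(-2/5) = 9 - 2*w*(1 + w)/5)
((152 + 104)*(E(-11) - 19))*O(5, 7) = ((152 + 104)*(81/10 - 19))*(9 - 2/5*7 - 2/5*7**2) = (256*(-109/10))*(9 - 14/5 - 2/5*49) = -13952*(9 - 14/5 - 98/5)/5 = -13952/5*(-67/5) = 934784/25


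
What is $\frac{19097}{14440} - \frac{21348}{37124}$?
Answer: $\frac{100172977}{134017640} \approx 0.74746$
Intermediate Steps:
$\frac{19097}{14440} - \frac{21348}{37124} = 19097 \cdot \frac{1}{14440} - \frac{5337}{9281} = \frac{19097}{14440} - \frac{5337}{9281} = \frac{100172977}{134017640}$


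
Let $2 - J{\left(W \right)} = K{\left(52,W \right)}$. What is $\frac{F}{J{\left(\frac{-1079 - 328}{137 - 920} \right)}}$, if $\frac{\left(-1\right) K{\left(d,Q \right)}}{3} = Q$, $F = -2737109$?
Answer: $- \frac{238128483}{643} \approx -3.7034 \cdot 10^{5}$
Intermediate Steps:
$K{\left(d,Q \right)} = - 3 Q$
$J{\left(W \right)} = 2 + 3 W$ ($J{\left(W \right)} = 2 - - 3 W = 2 + 3 W$)
$\frac{F}{J{\left(\frac{-1079 - 328}{137 - 920} \right)}} = - \frac{2737109}{2 + 3 \frac{-1079 - 328}{137 - 920}} = - \frac{2737109}{2 + 3 \left(- \frac{1407}{-783}\right)} = - \frac{2737109}{2 + 3 \left(\left(-1407\right) \left(- \frac{1}{783}\right)\right)} = - \frac{2737109}{2 + 3 \cdot \frac{469}{261}} = - \frac{2737109}{2 + \frac{469}{87}} = - \frac{2737109}{\frac{643}{87}} = \left(-2737109\right) \frac{87}{643} = - \frac{238128483}{643}$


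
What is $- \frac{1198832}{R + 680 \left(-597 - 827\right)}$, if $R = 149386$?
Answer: $\frac{599416}{409467} \approx 1.4639$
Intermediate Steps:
$- \frac{1198832}{R + 680 \left(-597 - 827\right)} = - \frac{1198832}{149386 + 680 \left(-597 - 827\right)} = - \frac{1198832}{149386 + 680 \left(-1424\right)} = - \frac{1198832}{149386 - 968320} = - \frac{1198832}{-818934} = \left(-1198832\right) \left(- \frac{1}{818934}\right) = \frac{599416}{409467}$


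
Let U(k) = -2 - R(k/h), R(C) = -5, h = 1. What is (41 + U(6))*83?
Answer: 3652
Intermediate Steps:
U(k) = 3 (U(k) = -2 - 1*(-5) = -2 + 5 = 3)
(41 + U(6))*83 = (41 + 3)*83 = 44*83 = 3652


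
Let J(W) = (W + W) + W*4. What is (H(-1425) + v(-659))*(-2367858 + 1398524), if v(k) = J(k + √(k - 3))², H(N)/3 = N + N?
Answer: -15123291225156 + 45992959632*I*√662 ≈ -1.5123e+13 + 1.1834e+12*I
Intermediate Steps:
H(N) = 6*N (H(N) = 3*(N + N) = 3*(2*N) = 6*N)
J(W) = 6*W (J(W) = 2*W + 4*W = 6*W)
v(k) = (6*k + 6*√(-3 + k))² (v(k) = (6*(k + √(k - 3)))² = (6*(k + √(-3 + k)))² = (6*k + 6*√(-3 + k))²)
(H(-1425) + v(-659))*(-2367858 + 1398524) = (6*(-1425) + 36*(-659 + √(-3 - 659))²)*(-2367858 + 1398524) = (-8550 + 36*(-659 + √(-662))²)*(-969334) = (-8550 + 36*(-659 + I*√662)²)*(-969334) = 8287805700 - 34896024*(-659 + I*√662)²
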